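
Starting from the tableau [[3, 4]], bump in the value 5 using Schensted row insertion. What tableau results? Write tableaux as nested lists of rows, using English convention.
[[3, 4, 5]]

5 is larger than every entry of row 1, so it is appended to row 1. The new tableau is [[3, 4, 5]].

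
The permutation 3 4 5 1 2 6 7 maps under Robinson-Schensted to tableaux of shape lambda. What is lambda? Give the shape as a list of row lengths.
[5, 2]

Row-insert each entry into an empty tableau.

After inserting 3: P = [[3]].
After inserting 4: P = [[3, 4]].
After inserting 5: P = [[3, 4, 5]].
After inserting 1: P = [[1, 4, 5], [3]].
After inserting 2: P = [[1, 2, 5], [3, 4]].
After inserting 6: P = [[1, 2, 5, 6], [3, 4]].
After inserting 7: P = [[1, 2, 5, 6, 7], [3, 4]].

The final insertion tableau P = [[1, 2, 5, 6, 7], [3, 4]] has shape [5, 2].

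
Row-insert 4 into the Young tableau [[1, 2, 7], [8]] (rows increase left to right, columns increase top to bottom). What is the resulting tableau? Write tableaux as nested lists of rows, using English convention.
In row 1, 4 replaces 7 (the leftmost entry greater than 4); 7 is bumped to row 2. In row 2, 7 replaces 8 (the leftmost entry greater than 7); 8 is bumped to row 3. 8 starts a new row 3. The new tableau is [[1, 2, 4], [7], [8]].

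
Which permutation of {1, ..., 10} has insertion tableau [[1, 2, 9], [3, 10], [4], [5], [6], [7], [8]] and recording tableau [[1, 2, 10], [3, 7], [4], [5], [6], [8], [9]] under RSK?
Reverse RSK: for i = n, n-1, ..., 1, locate i in Q, remove the corresponding corner cell from P, and reverse-bump its entry up through P; the value ejected from row 1 is w(i).

So w = 8 10 7 6 5 1 4 3 2 9.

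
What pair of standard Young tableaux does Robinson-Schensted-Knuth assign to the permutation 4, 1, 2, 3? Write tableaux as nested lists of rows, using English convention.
P = [[1, 2, 3], [4]], Q = [[1, 3, 4], [2]]

Insert each entry of the permutation into P by Schensted row insertion, recording in Q the position of each new cell.

Insert 4: appended to row 1. P = [[4]], Q = [[1]].
Insert 1: 1 bumps 4 from row 1; 4 starts row 2. P = [[1], [4]], Q = [[1], [2]].
Insert 2: appended to row 1. P = [[1, 2], [4]], Q = [[1, 3], [2]].
Insert 3: appended to row 1. P = [[1, 2, 3], [4]], Q = [[1, 3, 4], [2]].

So P = [[1, 2, 3], [4]], Q = [[1, 3, 4], [2]].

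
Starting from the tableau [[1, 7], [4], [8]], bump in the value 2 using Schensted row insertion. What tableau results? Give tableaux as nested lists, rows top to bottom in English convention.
[[1, 2], [4, 7], [8]]

In row 1, 2 replaces 7 (the leftmost entry greater than 2); 7 is bumped to row 2. 7 is appended to row 2. The new tableau is [[1, 2], [4, 7], [8]].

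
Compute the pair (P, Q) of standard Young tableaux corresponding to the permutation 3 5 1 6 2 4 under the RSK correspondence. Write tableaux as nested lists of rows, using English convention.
P = [[1, 2, 4], [3, 5, 6]], Q = [[1, 2, 4], [3, 5, 6]]

Insert each entry of the permutation into P by Schensted row insertion, recording in Q the position of each new cell.

Insert 3: appended to row 1. P = [[3]].
Insert 5: appended to row 1. P = [[3, 5]].
Insert 1: 1 bumps 3 from row 1; 3 starts row 2. P = [[1, 5], [3]].
Insert 6: appended to row 1. P = [[1, 5, 6], [3]].
Insert 2: 2 bumps 5 from row 1; 5 appends to row 2. P = [[1, 2, 6], [3, 5]].
Insert 4: 4 bumps 6 from row 1; 6 appends to row 2. P = [[1, 2, 4], [3, 5, 6]].

So P = [[1, 2, 4], [3, 5, 6]], Q = [[1, 2, 4], [3, 5, 6]].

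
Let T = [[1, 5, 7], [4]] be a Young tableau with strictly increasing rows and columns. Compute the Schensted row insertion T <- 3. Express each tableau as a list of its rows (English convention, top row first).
[[1, 3, 7], [4, 5]]

In row 1, 3 replaces 5 (the leftmost entry greater than 3); 5 is bumped to row 2. 5 is appended to row 2. The new tableau is [[1, 3, 7], [4, 5]].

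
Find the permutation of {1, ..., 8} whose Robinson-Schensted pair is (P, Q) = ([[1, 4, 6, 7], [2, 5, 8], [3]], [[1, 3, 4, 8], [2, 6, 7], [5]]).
Reverse the RSK construction: for i from n down to 1, find the cell of Q containing i, remove the entry at that cell from P, and reverse-bump it up through P; the value ejected from row 1 is w(i).

Step i=8: Q has 8 at row 1, column 4; remove that cell from P, ejecting 7. So w(8) = 7. P is now [[1, 4, 6], [2, 5, 8], [3]].
Step i=7: Q has 7 at row 2, column 3; remove 8 from row 2 of P and reverse-bump: 8 enters row 1 and ejects 6. So w(7) = 6. P is now [[1, 4, 8], [2, 5], [3]].
Step i=6: Q has 6 at row 2, column 2; remove 5 from row 2 of P and reverse-bump: 5 enters row 1 and ejects 4. So w(6) = 4. P is now [[1, 5, 8], [2], [3]].
Step i=5: Q has 5 at row 3, column 1; remove 3 from row 3 of P and reverse-bump: 3 enters row 2 and ejects 2; 2 enters row 1 and ejects 1. So w(5) = 1. P is now [[2, 5, 8], [3]].
Step i=4: Q has 4 at row 1, column 3; remove that cell from P, ejecting 8. So w(4) = 8. P is now [[2, 5], [3]].
Step i=3: Q has 3 at row 1, column 2; remove that cell from P, ejecting 5. So w(3) = 5. P is now [[2], [3]].
Step i=2: Q has 2 at row 2, column 1; remove 3 from row 2 of P and reverse-bump: 3 enters row 1 and ejects 2. So w(2) = 2. P is now [[3]].
Step i=1: Q has 1 at row 1, column 1; remove that cell from P, ejecting 3. So w(1) = 3. P is now [].

So w = 3 2 5 8 1 4 6 7.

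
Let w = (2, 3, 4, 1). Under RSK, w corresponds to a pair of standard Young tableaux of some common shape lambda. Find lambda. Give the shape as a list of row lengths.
Row-insert each entry into an empty tableau.

After inserting 2: P = [[2]].
After inserting 3: P = [[2, 3]].
After inserting 4: P = [[2, 3, 4]].
After inserting 1: P = [[1, 3, 4], [2]].

The final insertion tableau P = [[1, 3, 4], [2]] has shape [3, 1].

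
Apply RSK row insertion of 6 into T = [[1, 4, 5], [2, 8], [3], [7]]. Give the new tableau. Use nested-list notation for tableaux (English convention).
6 is larger than every entry of row 1, so it is appended to row 1. The new tableau is [[1, 4, 5, 6], [2, 8], [3], [7]].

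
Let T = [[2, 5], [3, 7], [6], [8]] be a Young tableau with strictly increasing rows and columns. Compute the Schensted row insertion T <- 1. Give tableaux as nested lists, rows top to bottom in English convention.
In row 1, 1 replaces 2 (the leftmost entry greater than 1); 2 is bumped to row 2. In row 2, 2 replaces 3 (the leftmost entry greater than 2); 3 is bumped to row 3. In row 3, 3 replaces 6 (the leftmost entry greater than 3); 6 is bumped to row 4. In row 4, 6 replaces 8 (the leftmost entry greater than 6); 8 is bumped to row 5. 8 starts a new row 5. The new tableau is [[1, 5], [2, 7], [3], [6], [8]].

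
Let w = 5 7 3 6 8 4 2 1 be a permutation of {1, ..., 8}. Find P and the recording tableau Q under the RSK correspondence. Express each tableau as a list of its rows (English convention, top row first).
Insert each entry of the permutation into P by Schensted row insertion, recording in Q the position of each new cell.

Insert 5: appended to row 1. P = [[5]].
Insert 7: appended to row 1. P = [[5, 7]].
Insert 3: 3 bumps 5 from row 1; 5 starts row 2. P = [[3, 7], [5]].
Insert 6: 6 bumps 7 from row 1; 7 appends to row 2. P = [[3, 6], [5, 7]].
Insert 8: appended to row 1. P = [[3, 6, 8], [5, 7]].
Insert 4: 4 bumps 6 from row 1; 6 bumps 7 from row 2; 7 starts row 3. P = [[3, 4, 8], [5, 6], [7]].
Insert 2: 2 bumps 3 from row 1; 3 bumps 5 from row 2; 5 bumps 7 from row 3; 7 starts row 4. P = [[2, 4, 8], [3, 6], [5], [7]].
Insert 1: 1 bumps 2 from row 1; 2 bumps 3 from row 2; 3 bumps 5 from row 3; 5 bumps 7 from row 4; 7 starts row 5. P = [[1, 4, 8], [2, 6], [3], [5], [7]].

So P = [[1, 4, 8], [2, 6], [3], [5], [7]], Q = [[1, 2, 5], [3, 4], [6], [7], [8]].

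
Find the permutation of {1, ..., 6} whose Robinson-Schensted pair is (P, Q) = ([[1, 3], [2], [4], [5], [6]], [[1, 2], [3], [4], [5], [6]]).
Reverse the RSK construction: for i from n down to 1, find the cell of Q containing i, remove the entry at that cell from P, and reverse-bump it up through P; the value ejected from row 1 is w(i).

Step i=6: Q has 6 at row 5, column 1; remove 6 from row 5 of P and reverse-bump: 6 enters row 4 and ejects 5; 5 enters row 3 and ejects 4; 4 enters row 2 and ejects 2; 2 enters row 1 and ejects 1. So w(6) = 1. P is now [[2, 3], [4], [5], [6]].
Step i=5: Q has 5 at row 4, column 1; remove 6 from row 4 of P and reverse-bump: 6 enters row 3 and ejects 5; 5 enters row 2 and ejects 4; 4 enters row 1 and ejects 3. So w(5) = 3. P is now [[2, 4], [5], [6]].
Step i=4: Q has 4 at row 3, column 1; remove 6 from row 3 of P and reverse-bump: 6 enters row 2 and ejects 5; 5 enters row 1 and ejects 4. So w(4) = 4. P is now [[2, 5], [6]].
Step i=3: Q has 3 at row 2, column 1; remove 6 from row 2 of P and reverse-bump: 6 enters row 1 and ejects 5. So w(3) = 5. P is now [[2, 6]].
Step i=2: Q has 2 at row 1, column 2; remove that cell from P, ejecting 6. So w(2) = 6. P is now [[2]].
Step i=1: Q has 1 at row 1, column 1; remove that cell from P, ejecting 2. So w(1) = 2. P is now [].

So w = 2 6 5 4 3 1.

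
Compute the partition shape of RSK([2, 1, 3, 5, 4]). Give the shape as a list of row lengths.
[3, 2]

Row-insert each entry into an empty tableau.

After inserting 2: P = [[2]].
After inserting 1: P = [[1], [2]].
After inserting 3: P = [[1, 3], [2]].
After inserting 5: P = [[1, 3, 5], [2]].
After inserting 4: P = [[1, 3, 4], [2, 5]].

The final insertion tableau P = [[1, 3, 4], [2, 5]] has shape [3, 2].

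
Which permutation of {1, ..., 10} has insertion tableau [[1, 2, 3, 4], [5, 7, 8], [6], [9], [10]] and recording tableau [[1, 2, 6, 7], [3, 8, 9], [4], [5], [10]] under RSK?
1 10 9 6 2 7 8 3 5 4

Reverse the RSK construction: for i from n down to 1, find the cell of Q containing i, remove the entry at that cell from P, and reverse-bump it up through P; the value ejected from row 1 is w(i).

Step i=10: Q has 10 at row 5, column 1; remove 10 from row 5 of P and reverse-bump: 10 enters row 4 and ejects 9; 9 enters row 3 and ejects 6; 6 enters row 2 and ejects 5; 5 enters row 1 and ejects 4. So w(10) = 4. P is now [[1, 2, 3, 5], [6, 7, 8], [9], [10]].
Step i=9: Q has 9 at row 2, column 3; remove 8 from row 2 of P and reverse-bump: 8 enters row 1 and ejects 5. So w(9) = 5. P is now [[1, 2, 3, 8], [6, 7], [9], [10]].
Step i=8: Q has 8 at row 2, column 2; remove 7 from row 2 of P and reverse-bump: 7 enters row 1 and ejects 3. So w(8) = 3. P is now [[1, 2, 7, 8], [6], [9], [10]].
Step i=7: Q has 7 at row 1, column 4; remove that cell from P, ejecting 8. So w(7) = 8. P is now [[1, 2, 7], [6], [9], [10]].
Step i=6: Q has 6 at row 1, column 3; remove that cell from P, ejecting 7. So w(6) = 7. P is now [[1, 2], [6], [9], [10]].
Step i=5: Q has 5 at row 4, column 1; remove 10 from row 4 of P and reverse-bump: 10 enters row 3 and ejects 9; 9 enters row 2 and ejects 6; 6 enters row 1 and ejects 2. So w(5) = 2. P is now [[1, 6], [9], [10]].
Step i=4: Q has 4 at row 3, column 1; remove 10 from row 3 of P and reverse-bump: 10 enters row 2 and ejects 9; 9 enters row 1 and ejects 6. So w(4) = 6. P is now [[1, 9], [10]].
Step i=3: Q has 3 at row 2, column 1; remove 10 from row 2 of P and reverse-bump: 10 enters row 1 and ejects 9. So w(3) = 9. P is now [[1, 10]].
Step i=2: Q has 2 at row 1, column 2; remove that cell from P, ejecting 10. So w(2) = 10. P is now [[1]].
Step i=1: Q has 1 at row 1, column 1; remove that cell from P, ejecting 1. So w(1) = 1. P is now [].

So w = 1 10 9 6 2 7 8 3 5 4.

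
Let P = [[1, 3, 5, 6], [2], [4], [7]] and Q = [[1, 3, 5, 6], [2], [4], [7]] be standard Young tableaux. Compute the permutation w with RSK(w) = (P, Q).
Reverse RSK: for i = n, n-1, ..., 1, locate i in Q, remove the corresponding corner cell from P, and reverse-bump its entry up through P; the value ejected from row 1 is w(i).

So w = 7 2 4 3 5 6 1.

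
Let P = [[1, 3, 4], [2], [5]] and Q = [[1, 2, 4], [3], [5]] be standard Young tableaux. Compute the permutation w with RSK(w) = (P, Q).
2 5 3 4 1

Reverse the RSK construction: for i from n down to 1, find the cell of Q containing i, remove the entry at that cell from P, and reverse-bump it up through P; the value ejected from row 1 is w(i).

Step i=5: Q has 5 at row 3, column 1; remove 5 from row 3 of P and reverse-bump: 5 enters row 2 and ejects 2; 2 enters row 1 and ejects 1. So w(5) = 1. P is now [[2, 3, 4], [5]].
Step i=4: Q has 4 at row 1, column 3; remove that cell from P, ejecting 4. So w(4) = 4. P is now [[2, 3], [5]].
Step i=3: Q has 3 at row 2, column 1; remove 5 from row 2 of P and reverse-bump: 5 enters row 1 and ejects 3. So w(3) = 3. P is now [[2, 5]].
Step i=2: Q has 2 at row 1, column 2; remove that cell from P, ejecting 5. So w(2) = 5. P is now [[2]].
Step i=1: Q has 1 at row 1, column 1; remove that cell from P, ejecting 2. So w(1) = 2. P is now [].

So w = 2 5 3 4 1.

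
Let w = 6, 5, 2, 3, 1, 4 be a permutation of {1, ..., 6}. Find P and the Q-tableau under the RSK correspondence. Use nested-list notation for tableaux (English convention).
Insert each entry of the permutation into P by Schensted row insertion, recording in Q the position of each new cell.

Insert 6: appended to row 1. P = [[6]].
Insert 5: 5 bumps 6 from row 1; 6 starts row 2. P = [[5], [6]].
Insert 2: 2 bumps 5 from row 1; 5 bumps 6 from row 2; 6 starts row 3. P = [[2], [5], [6]].
Insert 3: appended to row 1. P = [[2, 3], [5], [6]].
Insert 1: 1 bumps 2 from row 1; 2 bumps 5 from row 2; 5 bumps 6 from row 3; 6 starts row 4. P = [[1, 3], [2], [5], [6]].
Insert 4: appended to row 1. P = [[1, 3, 4], [2], [5], [6]].

So P = [[1, 3, 4], [2], [5], [6]], Q = [[1, 4, 6], [2], [3], [5]].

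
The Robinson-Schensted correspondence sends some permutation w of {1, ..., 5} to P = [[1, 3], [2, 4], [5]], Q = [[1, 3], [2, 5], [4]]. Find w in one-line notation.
Reverse RSK: for i = n, n-1, ..., 1, locate i in Q, remove the corresponding corner cell from P, and reverse-bump its entry up through P; the value ejected from row 1 is w(i).

So w = 5 2 4 1 3.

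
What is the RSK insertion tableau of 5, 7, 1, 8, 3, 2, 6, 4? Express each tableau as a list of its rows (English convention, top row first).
P = [[1, 2, 4], [3, 6, 8], [5, 7]]

After inserting 5: P = [[5]].
After inserting 7: P = [[5, 7]].
After inserting 1: P = [[1, 7], [5]].
After inserting 8: P = [[1, 7, 8], [5]].
After inserting 3: P = [[1, 3, 8], [5, 7]].
After inserting 2: P = [[1, 2, 8], [3, 7], [5]].
After inserting 6: P = [[1, 2, 6], [3, 7, 8], [5]].
After inserting 4: P = [[1, 2, 4], [3, 6, 8], [5, 7]].

So P = [[1, 2, 4], [3, 6, 8], [5, 7]].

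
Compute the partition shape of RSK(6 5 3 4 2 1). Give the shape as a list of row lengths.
[2, 1, 1, 1, 1]

Row-insert each entry into an empty tableau.

After inserting 6: P = [[6]].
After inserting 5: P = [[5], [6]].
After inserting 3: P = [[3], [5], [6]].
After inserting 4: P = [[3, 4], [5], [6]].
After inserting 2: P = [[2, 4], [3], [5], [6]].
After inserting 1: P = [[1, 4], [2], [3], [5], [6]].

The final insertion tableau P = [[1, 4], [2], [3], [5], [6]] has shape [2, 1, 1, 1, 1].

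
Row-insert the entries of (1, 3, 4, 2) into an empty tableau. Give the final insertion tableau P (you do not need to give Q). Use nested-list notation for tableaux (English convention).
Insert 1: appended to row 1. P = [[1]].
Insert 3: appended to row 1. P = [[1, 3]].
Insert 4: appended to row 1. P = [[1, 3, 4]].
Insert 2: 2 bumps 3 from row 1; 3 starts row 2. P = [[1, 2, 4], [3]].

So P = [[1, 2, 4], [3]].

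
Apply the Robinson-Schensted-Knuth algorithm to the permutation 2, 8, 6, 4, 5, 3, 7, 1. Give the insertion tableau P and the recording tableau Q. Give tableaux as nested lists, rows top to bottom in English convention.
Insert each entry of the permutation into P by Schensted row insertion, recording in Q the position of each new cell.

After inserting 2: P = [[2]].
After inserting 8: P = [[2, 8]].
After inserting 6: P = [[2, 6], [8]].
After inserting 4: P = [[2, 4], [6], [8]].
After inserting 5: P = [[2, 4, 5], [6], [8]].
After inserting 3: P = [[2, 3, 5], [4], [6], [8]].
After inserting 7: P = [[2, 3, 5, 7], [4], [6], [8]].
After inserting 1: P = [[1, 3, 5, 7], [2], [4], [6], [8]].

So P = [[1, 3, 5, 7], [2], [4], [6], [8]], Q = [[1, 2, 5, 7], [3], [4], [6], [8]].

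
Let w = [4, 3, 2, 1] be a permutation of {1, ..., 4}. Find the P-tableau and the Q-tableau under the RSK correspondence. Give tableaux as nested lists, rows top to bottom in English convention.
Insert each entry of the permutation into P by Schensted row insertion, recording in Q the position of each new cell.

Insert 4: appended to row 1. P = [[4]], Q = [[1]].
Insert 3: 3 bumps 4 from row 1; 4 starts row 2. P = [[3], [4]], Q = [[1], [2]].
Insert 2: 2 bumps 3 from row 1; 3 bumps 4 from row 2; 4 starts row 3. P = [[2], [3], [4]], Q = [[1], [2], [3]].
Insert 1: 1 bumps 2 from row 1; 2 bumps 3 from row 2; 3 bumps 4 from row 3; 4 starts row 4. P = [[1], [2], [3], [4]], Q = [[1], [2], [3], [4]].

So P = [[1], [2], [3], [4]], Q = [[1], [2], [3], [4]].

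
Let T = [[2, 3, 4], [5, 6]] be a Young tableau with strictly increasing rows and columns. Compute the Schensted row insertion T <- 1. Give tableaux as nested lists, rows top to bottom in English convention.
[[1, 3, 4], [2, 6], [5]]

In row 1, 1 replaces 2 (the leftmost entry greater than 1); 2 is bumped to row 2. In row 2, 2 replaces 5 (the leftmost entry greater than 2); 5 is bumped to row 3. 5 starts a new row 3. The new tableau is [[1, 3, 4], [2, 6], [5]].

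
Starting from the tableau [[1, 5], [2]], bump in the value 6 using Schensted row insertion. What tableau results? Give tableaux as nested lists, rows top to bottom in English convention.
6 is larger than every entry of row 1, so it is appended to row 1. The new tableau is [[1, 5, 6], [2]].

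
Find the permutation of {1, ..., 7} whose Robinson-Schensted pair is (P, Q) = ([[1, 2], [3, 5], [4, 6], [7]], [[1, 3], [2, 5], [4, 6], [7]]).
4 3 7 1 6 5 2

Reverse the RSK construction: for i from n down to 1, find the cell of Q containing i, remove the entry at that cell from P, and reverse-bump it up through P; the value ejected from row 1 is w(i).

Step i=7: Q has 7 at row 4, column 1; remove 7 from row 4 of P and reverse-bump: 7 enters row 3 and ejects 6; 6 enters row 2 and ejects 5; 5 enters row 1 and ejects 2. So w(7) = 2. P is now [[1, 5], [3, 6], [4, 7]].
Step i=6: Q has 6 at row 3, column 2; remove 7 from row 3 of P and reverse-bump: 7 enters row 2 and ejects 6; 6 enters row 1 and ejects 5. So w(6) = 5. P is now [[1, 6], [3, 7], [4]].
Step i=5: Q has 5 at row 2, column 2; remove 7 from row 2 of P and reverse-bump: 7 enters row 1 and ejects 6. So w(5) = 6. P is now [[1, 7], [3], [4]].
Step i=4: Q has 4 at row 3, column 1; remove 4 from row 3 of P and reverse-bump: 4 enters row 2 and ejects 3; 3 enters row 1 and ejects 1. So w(4) = 1. P is now [[3, 7], [4]].
Step i=3: Q has 3 at row 1, column 2; remove that cell from P, ejecting 7. So w(3) = 7. P is now [[3], [4]].
Step i=2: Q has 2 at row 2, column 1; remove 4 from row 2 of P and reverse-bump: 4 enters row 1 and ejects 3. So w(2) = 3. P is now [[4]].
Step i=1: Q has 1 at row 1, column 1; remove that cell from P, ejecting 4. So w(1) = 4. P is now [].

So w = 4 3 7 1 6 5 2.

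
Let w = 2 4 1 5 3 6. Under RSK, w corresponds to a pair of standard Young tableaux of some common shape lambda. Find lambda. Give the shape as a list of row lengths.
[4, 2]

Row-insert each entry into an empty tableau.

After inserting 2: P = [[2]].
After inserting 4: P = [[2, 4]].
After inserting 1: P = [[1, 4], [2]].
After inserting 5: P = [[1, 4, 5], [2]].
After inserting 3: P = [[1, 3, 5], [2, 4]].
After inserting 6: P = [[1, 3, 5, 6], [2, 4]].

The final insertion tableau P = [[1, 3, 5, 6], [2, 4]] has shape [4, 2].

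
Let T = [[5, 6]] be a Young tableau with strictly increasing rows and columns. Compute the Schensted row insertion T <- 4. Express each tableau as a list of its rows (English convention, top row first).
In row 1, 4 replaces 5 (the leftmost entry greater than 4); 5 is bumped to row 2. 5 starts a new row 2. The new tableau is [[4, 6], [5]].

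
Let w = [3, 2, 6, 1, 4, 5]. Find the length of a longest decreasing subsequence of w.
3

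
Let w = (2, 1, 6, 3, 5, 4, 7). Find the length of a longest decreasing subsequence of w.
3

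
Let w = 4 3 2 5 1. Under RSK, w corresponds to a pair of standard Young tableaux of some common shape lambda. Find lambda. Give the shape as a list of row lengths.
[2, 1, 1, 1]

Row-insert each entry into an empty tableau.

After inserting 4: P = [[4]].
After inserting 3: P = [[3], [4]].
After inserting 2: P = [[2], [3], [4]].
After inserting 5: P = [[2, 5], [3], [4]].
After inserting 1: P = [[1, 5], [2], [3], [4]].

The final insertion tableau P = [[1, 5], [2], [3], [4]] has shape [2, 1, 1, 1].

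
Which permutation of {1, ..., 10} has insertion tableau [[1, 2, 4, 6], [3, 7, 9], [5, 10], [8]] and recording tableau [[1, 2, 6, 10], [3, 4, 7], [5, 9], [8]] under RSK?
Reverse RSK: for i = n, n-1, ..., 1, locate i in Q, remove the corresponding corner cell from P, and reverse-bump its entry up through P; the value ejected from row 1 is w(i).

So w = 5 8 1 7 3 10 9 2 4 6.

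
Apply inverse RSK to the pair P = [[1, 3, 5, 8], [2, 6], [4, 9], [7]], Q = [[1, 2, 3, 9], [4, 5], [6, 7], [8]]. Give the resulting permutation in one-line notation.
2 7 9 4 6 3 5 1 8

Reverse RSK: for i = n, n-1, ..., 1, locate i in Q, remove the corresponding corner cell from P, and reverse-bump its entry up through P; the value ejected from row 1 is w(i).

So w = 2 7 9 4 6 3 5 1 8.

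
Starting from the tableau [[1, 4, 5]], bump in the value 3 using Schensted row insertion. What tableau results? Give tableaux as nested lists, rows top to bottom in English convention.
[[1, 3, 5], [4]]

In row 1, 3 replaces 4 (the leftmost entry greater than 3); 4 is bumped to row 2. 4 starts a new row 2. The new tableau is [[1, 3, 5], [4]].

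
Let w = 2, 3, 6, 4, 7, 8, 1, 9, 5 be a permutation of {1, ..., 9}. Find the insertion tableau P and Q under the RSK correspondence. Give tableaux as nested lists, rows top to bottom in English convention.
Insert each entry of the permutation into P by Schensted row insertion, recording in Q the position of each new cell.

Insert 2: appended to row 1. P = [[2]].
Insert 3: appended to row 1. P = [[2, 3]].
Insert 6: appended to row 1. P = [[2, 3, 6]].
Insert 4: 4 bumps 6 from row 1; 6 starts row 2. P = [[2, 3, 4], [6]].
Insert 7: appended to row 1. P = [[2, 3, 4, 7], [6]].
Insert 8: appended to row 1. P = [[2, 3, 4, 7, 8], [6]].
Insert 1: 1 bumps 2 from row 1; 2 bumps 6 from row 2; 6 starts row 3. P = [[1, 3, 4, 7, 8], [2], [6]].
Insert 9: appended to row 1. P = [[1, 3, 4, 7, 8, 9], [2], [6]].
Insert 5: 5 bumps 7 from row 1; 7 appends to row 2. P = [[1, 3, 4, 5, 8, 9], [2, 7], [6]].

So P = [[1, 3, 4, 5, 8, 9], [2, 7], [6]], Q = [[1, 2, 3, 5, 6, 8], [4, 9], [7]].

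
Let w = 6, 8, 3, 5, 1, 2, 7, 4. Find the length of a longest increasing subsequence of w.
3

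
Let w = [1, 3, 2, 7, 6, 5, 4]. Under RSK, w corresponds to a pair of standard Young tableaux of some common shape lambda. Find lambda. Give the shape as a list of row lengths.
Row-insert each entry into an empty tableau.

After inserting 1: P = [[1]].
After inserting 3: P = [[1, 3]].
After inserting 2: P = [[1, 2], [3]].
After inserting 7: P = [[1, 2, 7], [3]].
After inserting 6: P = [[1, 2, 6], [3, 7]].
After inserting 5: P = [[1, 2, 5], [3, 6], [7]].
After inserting 4: P = [[1, 2, 4], [3, 5], [6], [7]].

The final insertion tableau P = [[1, 2, 4], [3, 5], [6], [7]] has shape [3, 2, 1, 1].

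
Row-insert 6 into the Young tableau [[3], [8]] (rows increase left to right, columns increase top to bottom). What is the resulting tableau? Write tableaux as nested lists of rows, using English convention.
6 is larger than every entry of row 1, so it is appended to row 1. The new tableau is [[3, 6], [8]].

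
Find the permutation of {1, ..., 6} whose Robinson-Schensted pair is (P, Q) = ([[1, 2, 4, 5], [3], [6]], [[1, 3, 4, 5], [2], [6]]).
Reverse RSK: for i = n, n-1, ..., 1, locate i in Q, remove the corresponding corner cell from P, and reverse-bump its entry up through P; the value ejected from row 1 is w(i).

So w = 6 1 3 4 5 2.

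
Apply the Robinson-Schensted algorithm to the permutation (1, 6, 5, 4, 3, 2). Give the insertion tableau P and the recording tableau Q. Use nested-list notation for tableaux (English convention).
P = [[1, 2], [3], [4], [5], [6]], Q = [[1, 2], [3], [4], [5], [6]]

Insert each entry of the permutation into P by Schensted row insertion, recording in Q the position of each new cell.

After inserting 1: P = [[1]].
After inserting 6: P = [[1, 6]].
After inserting 5: P = [[1, 5], [6]].
After inserting 4: P = [[1, 4], [5], [6]].
After inserting 3: P = [[1, 3], [4], [5], [6]].
After inserting 2: P = [[1, 2], [3], [4], [5], [6]].

So P = [[1, 2], [3], [4], [5], [6]], Q = [[1, 2], [3], [4], [5], [6]].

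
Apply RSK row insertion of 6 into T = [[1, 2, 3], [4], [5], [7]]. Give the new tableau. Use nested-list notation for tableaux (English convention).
6 is larger than every entry of row 1, so it is appended to row 1. The new tableau is [[1, 2, 3, 6], [4], [5], [7]].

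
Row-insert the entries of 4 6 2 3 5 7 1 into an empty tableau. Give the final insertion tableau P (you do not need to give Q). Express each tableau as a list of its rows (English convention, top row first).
Insert 4: appended to row 1. P = [[4]].
Insert 6: appended to row 1. P = [[4, 6]].
Insert 2: 2 bumps 4 from row 1; 4 starts row 2. P = [[2, 6], [4]].
Insert 3: 3 bumps 6 from row 1; 6 appends to row 2. P = [[2, 3], [4, 6]].
Insert 5: appended to row 1. P = [[2, 3, 5], [4, 6]].
Insert 7: appended to row 1. P = [[2, 3, 5, 7], [4, 6]].
Insert 1: 1 bumps 2 from row 1; 2 bumps 4 from row 2; 4 starts row 3. P = [[1, 3, 5, 7], [2, 6], [4]].

So P = [[1, 3, 5, 7], [2, 6], [4]].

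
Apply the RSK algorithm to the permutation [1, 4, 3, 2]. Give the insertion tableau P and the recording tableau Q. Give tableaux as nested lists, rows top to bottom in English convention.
P = [[1, 2], [3], [4]], Q = [[1, 2], [3], [4]]

Insert each entry of the permutation into P by Schensted row insertion, recording in Q the position of each new cell.

After inserting 1: P = [[1]].
After inserting 4: P = [[1, 4]].
After inserting 3: P = [[1, 3], [4]].
After inserting 2: P = [[1, 2], [3], [4]].

So P = [[1, 2], [3], [4]], Q = [[1, 2], [3], [4]].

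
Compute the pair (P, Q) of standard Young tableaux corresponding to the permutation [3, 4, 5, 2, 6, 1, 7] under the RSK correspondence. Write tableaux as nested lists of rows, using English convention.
Insert each entry of the permutation into P by Schensted row insertion, recording in Q the position of each new cell.

Insert 3: appended to row 1. P = [[3]].
Insert 4: appended to row 1. P = [[3, 4]].
Insert 5: appended to row 1. P = [[3, 4, 5]].
Insert 2: 2 bumps 3 from row 1; 3 starts row 2. P = [[2, 4, 5], [3]].
Insert 6: appended to row 1. P = [[2, 4, 5, 6], [3]].
Insert 1: 1 bumps 2 from row 1; 2 bumps 3 from row 2; 3 starts row 3. P = [[1, 4, 5, 6], [2], [3]].
Insert 7: appended to row 1. P = [[1, 4, 5, 6, 7], [2], [3]].

So P = [[1, 4, 5, 6, 7], [2], [3]], Q = [[1, 2, 3, 5, 7], [4], [6]].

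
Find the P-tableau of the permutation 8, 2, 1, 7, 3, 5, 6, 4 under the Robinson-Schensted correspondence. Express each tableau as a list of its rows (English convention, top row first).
P = [[1, 3, 4, 6], [2, 5], [7], [8]]

Insert 8: appended to row 1. P = [[8]].
Insert 2: 2 bumps 8 from row 1; 8 starts row 2. P = [[2], [8]].
Insert 1: 1 bumps 2 from row 1; 2 bumps 8 from row 2; 8 starts row 3. P = [[1], [2], [8]].
Insert 7: appended to row 1. P = [[1, 7], [2], [8]].
Insert 3: 3 bumps 7 from row 1; 7 appends to row 2. P = [[1, 3], [2, 7], [8]].
Insert 5: appended to row 1. P = [[1, 3, 5], [2, 7], [8]].
Insert 6: appended to row 1. P = [[1, 3, 5, 6], [2, 7], [8]].
Insert 4: 4 bumps 5 from row 1; 5 bumps 7 from row 2; 7 bumps 8 from row 3; 8 starts row 4. P = [[1, 3, 4, 6], [2, 5], [7], [8]].

So P = [[1, 3, 4, 6], [2, 5], [7], [8]].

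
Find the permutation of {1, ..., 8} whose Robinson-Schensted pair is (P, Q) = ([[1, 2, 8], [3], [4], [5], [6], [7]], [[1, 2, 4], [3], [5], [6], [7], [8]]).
1 7 6 8 5 4 3 2

Reverse the RSK construction: for i from n down to 1, find the cell of Q containing i, remove the entry at that cell from P, and reverse-bump it up through P; the value ejected from row 1 is w(i).

Step i=8: Q has 8 at row 6, column 1; remove 7 from row 6 of P and reverse-bump: 7 enters row 5 and ejects 6; 6 enters row 4 and ejects 5; 5 enters row 3 and ejects 4; 4 enters row 2 and ejects 3; 3 enters row 1 and ejects 2. So w(8) = 2. P is now [[1, 3, 8], [4], [5], [6], [7]].
Step i=7: Q has 7 at row 5, column 1; remove 7 from row 5 of P and reverse-bump: 7 enters row 4 and ejects 6; 6 enters row 3 and ejects 5; 5 enters row 2 and ejects 4; 4 enters row 1 and ejects 3. So w(7) = 3. P is now [[1, 4, 8], [5], [6], [7]].
Step i=6: Q has 6 at row 4, column 1; remove 7 from row 4 of P and reverse-bump: 7 enters row 3 and ejects 6; 6 enters row 2 and ejects 5; 5 enters row 1 and ejects 4. So w(6) = 4. P is now [[1, 5, 8], [6], [7]].
Step i=5: Q has 5 at row 3, column 1; remove 7 from row 3 of P and reverse-bump: 7 enters row 2 and ejects 6; 6 enters row 1 and ejects 5. So w(5) = 5. P is now [[1, 6, 8], [7]].
Step i=4: Q has 4 at row 1, column 3; remove that cell from P, ejecting 8. So w(4) = 8. P is now [[1, 6], [7]].
Step i=3: Q has 3 at row 2, column 1; remove 7 from row 2 of P and reverse-bump: 7 enters row 1 and ejects 6. So w(3) = 6. P is now [[1, 7]].
Step i=2: Q has 2 at row 1, column 2; remove that cell from P, ejecting 7. So w(2) = 7. P is now [[1]].
Step i=1: Q has 1 at row 1, column 1; remove that cell from P, ejecting 1. So w(1) = 1. P is now [].

So w = 1 7 6 8 5 4 3 2.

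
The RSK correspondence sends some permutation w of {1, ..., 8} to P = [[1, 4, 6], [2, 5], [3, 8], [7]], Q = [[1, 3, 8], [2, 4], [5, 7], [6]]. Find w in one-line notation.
Reverse the RSK construction: for i from n down to 1, find the cell of Q containing i, remove the entry at that cell from P, and reverse-bump it up through P; the value ejected from row 1 is w(i).

Step i=8: Q has 8 at row 1, column 3; remove that cell from P, ejecting 6. So w(8) = 6. P is now [[1, 4], [2, 5], [3, 8], [7]].
Step i=7: Q has 7 at row 3, column 2; remove 8 from row 3 of P and reverse-bump: 8 enters row 2 and ejects 5; 5 enters row 1 and ejects 4. So w(7) = 4. P is now [[1, 5], [2, 8], [3], [7]].
Step i=6: Q has 6 at row 4, column 1; remove 7 from row 4 of P and reverse-bump: 7 enters row 3 and ejects 3; 3 enters row 2 and ejects 2; 2 enters row 1 and ejects 1. So w(6) = 1. P is now [[2, 5], [3, 8], [7]].
Step i=5: Q has 5 at row 3, column 1; remove 7 from row 3 of P and reverse-bump: 7 enters row 2 and ejects 3; 3 enters row 1 and ejects 2. So w(5) = 2. P is now [[3, 5], [7, 8]].
Step i=4: Q has 4 at row 2, column 2; remove 8 from row 2 of P and reverse-bump: 8 enters row 1 and ejects 5. So w(4) = 5. P is now [[3, 8], [7]].
Step i=3: Q has 3 at row 1, column 2; remove that cell from P, ejecting 8. So w(3) = 8. P is now [[3], [7]].
Step i=2: Q has 2 at row 2, column 1; remove 7 from row 2 of P and reverse-bump: 7 enters row 1 and ejects 3. So w(2) = 3. P is now [[7]].
Step i=1: Q has 1 at row 1, column 1; remove that cell from P, ejecting 7. So w(1) = 7. P is now [].

So w = 7 3 8 5 2 1 4 6.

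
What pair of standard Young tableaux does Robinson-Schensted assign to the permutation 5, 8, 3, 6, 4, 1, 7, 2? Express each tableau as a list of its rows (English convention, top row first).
P = [[1, 2, 7], [3, 4], [5, 6], [8]], Q = [[1, 2, 7], [3, 4], [5, 8], [6]]

Insert each entry of the permutation into P by Schensted row insertion, recording in Q the position of each new cell.

Insert 5: appended to row 1. P = [[5]], Q = [[1]].
Insert 8: appended to row 1. P = [[5, 8]], Q = [[1, 2]].
Insert 3: 3 bumps 5 from row 1; 5 starts row 2. P = [[3, 8], [5]], Q = [[1, 2], [3]].
Insert 6: 6 bumps 8 from row 1; 8 appends to row 2. P = [[3, 6], [5, 8]], Q = [[1, 2], [3, 4]].
Insert 4: 4 bumps 6 from row 1; 6 bumps 8 from row 2; 8 starts row 3. P = [[3, 4], [5, 6], [8]], Q = [[1, 2], [3, 4], [5]].
Insert 1: 1 bumps 3 from row 1; 3 bumps 5 from row 2; 5 bumps 8 from row 3; 8 starts row 4. P = [[1, 4], [3, 6], [5], [8]], Q = [[1, 2], [3, 4], [5], [6]].
Insert 7: appended to row 1. P = [[1, 4, 7], [3, 6], [5], [8]], Q = [[1, 2, 7], [3, 4], [5], [6]].
Insert 2: 2 bumps 4 from row 1; 4 bumps 6 from row 2; 6 appends to row 3. P = [[1, 2, 7], [3, 4], [5, 6], [8]], Q = [[1, 2, 7], [3, 4], [5, 8], [6]].

So P = [[1, 2, 7], [3, 4], [5, 6], [8]], Q = [[1, 2, 7], [3, 4], [5, 8], [6]].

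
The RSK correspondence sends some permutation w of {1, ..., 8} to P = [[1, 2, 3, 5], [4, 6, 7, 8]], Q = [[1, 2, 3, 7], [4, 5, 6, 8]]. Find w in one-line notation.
4 6 7 1 2 3 8 5

Reverse the RSK construction: for i from n down to 1, find the cell of Q containing i, remove the entry at that cell from P, and reverse-bump it up through P; the value ejected from row 1 is w(i).

Step i=8: Q has 8 at row 2, column 4; remove 8 from row 2 of P and reverse-bump: 8 enters row 1 and ejects 5. So w(8) = 5. P is now [[1, 2, 3, 8], [4, 6, 7]].
Step i=7: Q has 7 at row 1, column 4; remove that cell from P, ejecting 8. So w(7) = 8. P is now [[1, 2, 3], [4, 6, 7]].
Step i=6: Q has 6 at row 2, column 3; remove 7 from row 2 of P and reverse-bump: 7 enters row 1 and ejects 3. So w(6) = 3. P is now [[1, 2, 7], [4, 6]].
Step i=5: Q has 5 at row 2, column 2; remove 6 from row 2 of P and reverse-bump: 6 enters row 1 and ejects 2. So w(5) = 2. P is now [[1, 6, 7], [4]].
Step i=4: Q has 4 at row 2, column 1; remove 4 from row 2 of P and reverse-bump: 4 enters row 1 and ejects 1. So w(4) = 1. P is now [[4, 6, 7]].
Step i=3: Q has 3 at row 1, column 3; remove that cell from P, ejecting 7. So w(3) = 7. P is now [[4, 6]].
Step i=2: Q has 2 at row 1, column 2; remove that cell from P, ejecting 6. So w(2) = 6. P is now [[4]].
Step i=1: Q has 1 at row 1, column 1; remove that cell from P, ejecting 4. So w(1) = 4. P is now [].

So w = 4 6 7 1 2 3 8 5.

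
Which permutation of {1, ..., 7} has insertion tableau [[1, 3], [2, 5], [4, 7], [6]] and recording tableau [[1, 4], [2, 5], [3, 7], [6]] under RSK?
6 4 2 7 5 1 3

Reverse the RSK construction: for i from n down to 1, find the cell of Q containing i, remove the entry at that cell from P, and reverse-bump it up through P; the value ejected from row 1 is w(i).

Step i=7: Q has 7 at row 3, column 2; remove 7 from row 3 of P and reverse-bump: 7 enters row 2 and ejects 5; 5 enters row 1 and ejects 3. So w(7) = 3. P is now [[1, 5], [2, 7], [4], [6]].
Step i=6: Q has 6 at row 4, column 1; remove 6 from row 4 of P and reverse-bump: 6 enters row 3 and ejects 4; 4 enters row 2 and ejects 2; 2 enters row 1 and ejects 1. So w(6) = 1. P is now [[2, 5], [4, 7], [6]].
Step i=5: Q has 5 at row 2, column 2; remove 7 from row 2 of P and reverse-bump: 7 enters row 1 and ejects 5. So w(5) = 5. P is now [[2, 7], [4], [6]].
Step i=4: Q has 4 at row 1, column 2; remove that cell from P, ejecting 7. So w(4) = 7. P is now [[2], [4], [6]].
Step i=3: Q has 3 at row 3, column 1; remove 6 from row 3 of P and reverse-bump: 6 enters row 2 and ejects 4; 4 enters row 1 and ejects 2. So w(3) = 2. P is now [[4], [6]].
Step i=2: Q has 2 at row 2, column 1; remove 6 from row 2 of P and reverse-bump: 6 enters row 1 and ejects 4. So w(2) = 4. P is now [[6]].
Step i=1: Q has 1 at row 1, column 1; remove that cell from P, ejecting 6. So w(1) = 6. P is now [].

So w = 6 4 2 7 5 1 3.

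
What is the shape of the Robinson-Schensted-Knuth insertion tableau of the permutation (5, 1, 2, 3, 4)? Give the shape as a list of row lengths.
[4, 1]

Row-insert each entry into an empty tableau.

After inserting 5: P = [[5]].
After inserting 1: P = [[1], [5]].
After inserting 2: P = [[1, 2], [5]].
After inserting 3: P = [[1, 2, 3], [5]].
After inserting 4: P = [[1, 2, 3, 4], [5]].

The final insertion tableau P = [[1, 2, 3, 4], [5]] has shape [4, 1].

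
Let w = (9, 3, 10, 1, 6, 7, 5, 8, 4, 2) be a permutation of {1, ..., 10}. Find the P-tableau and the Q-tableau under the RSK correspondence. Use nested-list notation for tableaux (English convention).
Insert each entry of the permutation into P by Schensted row insertion, recording in Q the position of each new cell.

Insert 9: appended to row 1. P = [[9]].
Insert 3: 3 bumps 9 from row 1; 9 starts row 2. P = [[3], [9]].
Insert 10: appended to row 1. P = [[3, 10], [9]].
Insert 1: 1 bumps 3 from row 1; 3 bumps 9 from row 2; 9 starts row 3. P = [[1, 10], [3], [9]].
Insert 6: 6 bumps 10 from row 1; 10 appends to row 2. P = [[1, 6], [3, 10], [9]].
Insert 7: appended to row 1. P = [[1, 6, 7], [3, 10], [9]].
Insert 5: 5 bumps 6 from row 1; 6 bumps 10 from row 2; 10 appends to row 3. P = [[1, 5, 7], [3, 6], [9, 10]].
Insert 8: appended to row 1. P = [[1, 5, 7, 8], [3, 6], [9, 10]].
Insert 4: 4 bumps 5 from row 1; 5 bumps 6 from row 2; 6 bumps 9 from row 3; 9 starts row 4. P = [[1, 4, 7, 8], [3, 5], [6, 10], [9]].
Insert 2: 2 bumps 4 from row 1; 4 bumps 5 from row 2; 5 bumps 6 from row 3; 6 bumps 9 from row 4; 9 starts row 5. P = [[1, 2, 7, 8], [3, 4], [5, 10], [6], [9]].

So P = [[1, 2, 7, 8], [3, 4], [5, 10], [6], [9]], Q = [[1, 3, 6, 8], [2, 5], [4, 7], [9], [10]].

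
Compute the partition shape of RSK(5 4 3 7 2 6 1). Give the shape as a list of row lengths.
Row-insert each entry into an empty tableau.

After inserting 5: P = [[5]].
After inserting 4: P = [[4], [5]].
After inserting 3: P = [[3], [4], [5]].
After inserting 7: P = [[3, 7], [4], [5]].
After inserting 2: P = [[2, 7], [3], [4], [5]].
After inserting 6: P = [[2, 6], [3, 7], [4], [5]].
After inserting 1: P = [[1, 6], [2, 7], [3], [4], [5]].

The final insertion tableau P = [[1, 6], [2, 7], [3], [4], [5]] has shape [2, 2, 1, 1, 1].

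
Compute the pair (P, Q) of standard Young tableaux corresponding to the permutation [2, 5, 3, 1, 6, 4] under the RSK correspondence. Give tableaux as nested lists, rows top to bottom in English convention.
P = [[1, 3, 4], [2, 6], [5]], Q = [[1, 2, 5], [3, 6], [4]]

Insert each entry of the permutation into P by Schensted row insertion, recording in Q the position of each new cell.

Insert 2: appended to row 1. P = [[2]].
Insert 5: appended to row 1. P = [[2, 5]].
Insert 3: 3 bumps 5 from row 1; 5 starts row 2. P = [[2, 3], [5]].
Insert 1: 1 bumps 2 from row 1; 2 bumps 5 from row 2; 5 starts row 3. P = [[1, 3], [2], [5]].
Insert 6: appended to row 1. P = [[1, 3, 6], [2], [5]].
Insert 4: 4 bumps 6 from row 1; 6 appends to row 2. P = [[1, 3, 4], [2, 6], [5]].

So P = [[1, 3, 4], [2, 6], [5]], Q = [[1, 2, 5], [3, 6], [4]].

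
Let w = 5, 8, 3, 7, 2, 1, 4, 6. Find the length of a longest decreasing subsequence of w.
4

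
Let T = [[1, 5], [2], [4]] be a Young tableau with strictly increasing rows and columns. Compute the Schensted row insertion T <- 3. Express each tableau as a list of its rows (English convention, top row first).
[[1, 3], [2, 5], [4]]

In row 1, 3 replaces 5 (the leftmost entry greater than 3); 5 is bumped to row 2. 5 is appended to row 2. The new tableau is [[1, 3], [2, 5], [4]].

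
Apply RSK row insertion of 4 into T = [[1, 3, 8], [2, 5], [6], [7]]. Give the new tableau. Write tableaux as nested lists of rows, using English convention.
[[1, 3, 4], [2, 5, 8], [6], [7]]

In row 1, 4 replaces 8 (the leftmost entry greater than 4); 8 is bumped to row 2. 8 is appended to row 2. The new tableau is [[1, 3, 4], [2, 5, 8], [6], [7]].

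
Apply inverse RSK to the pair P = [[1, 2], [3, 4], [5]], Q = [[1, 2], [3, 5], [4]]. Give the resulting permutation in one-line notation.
3 5 4 1 2

Reverse the RSK construction: for i from n down to 1, find the cell of Q containing i, remove the entry at that cell from P, and reverse-bump it up through P; the value ejected from row 1 is w(i).

Step i=5: Q has 5 at row 2, column 2; remove 4 from row 2 of P and reverse-bump: 4 enters row 1 and ejects 2. So w(5) = 2. P is now [[1, 4], [3], [5]].
Step i=4: Q has 4 at row 3, column 1; remove 5 from row 3 of P and reverse-bump: 5 enters row 2 and ejects 3; 3 enters row 1 and ejects 1. So w(4) = 1. P is now [[3, 4], [5]].
Step i=3: Q has 3 at row 2, column 1; remove 5 from row 2 of P and reverse-bump: 5 enters row 1 and ejects 4. So w(3) = 4. P is now [[3, 5]].
Step i=2: Q has 2 at row 1, column 2; remove that cell from P, ejecting 5. So w(2) = 5. P is now [[3]].
Step i=1: Q has 1 at row 1, column 1; remove that cell from P, ejecting 3. So w(1) = 3. P is now [].

So w = 3 5 4 1 2.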